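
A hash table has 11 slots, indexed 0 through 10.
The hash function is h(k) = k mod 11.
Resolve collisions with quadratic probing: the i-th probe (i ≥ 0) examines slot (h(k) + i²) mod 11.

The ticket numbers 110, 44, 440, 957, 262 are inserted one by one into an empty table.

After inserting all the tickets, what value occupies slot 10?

262

Insert 110: h=0, slot 0 empty => index 0.
Insert 44: h=0, slot 0 occupied => index 1.
Insert 440: h=0, slots 0,1 occupied => index 4.
Insert 957: h=0, slots 0,1,4 occupied => index 9.
Insert 262: h=9, slot 9 occupied => index 10.
Table: [110, 44, ∅, ∅, 440, ∅, ∅, ∅, ∅, 957, 262]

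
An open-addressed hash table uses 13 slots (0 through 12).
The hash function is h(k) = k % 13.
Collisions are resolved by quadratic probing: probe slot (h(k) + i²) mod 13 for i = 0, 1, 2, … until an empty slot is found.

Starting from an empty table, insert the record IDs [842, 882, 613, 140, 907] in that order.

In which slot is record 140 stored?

842: h=10 → slot 10
882: h=11 → slot 11
613: h=2 → slot 2
140: h=10, probe 10,11,1 → slot 1
907: h=10, probe 10,11,1,6 → slot 6
Table: [-, 140, 613, -, -, -, 907, -, -, -, 842, 882, -]

1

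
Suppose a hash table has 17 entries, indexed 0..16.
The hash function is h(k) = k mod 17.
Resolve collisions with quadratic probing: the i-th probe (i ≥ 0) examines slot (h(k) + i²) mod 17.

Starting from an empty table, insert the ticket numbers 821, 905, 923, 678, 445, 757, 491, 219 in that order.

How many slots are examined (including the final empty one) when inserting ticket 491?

821 hashes to 5; slot 5 is free -> place at 5.
905 hashes to 4; slot 4 is free -> place at 4.
923 hashes to 5; 5 taken -> place at 6.
678 hashes to 15; slot 15 is free -> place at 15.
445 hashes to 3; slot 3 is free -> place at 3.
757 hashes to 9; slot 9 is free -> place at 9.
491 hashes to 15; 15 taken -> place at 16.
219 hashes to 15; 15,16 taken -> place at 2.
Table: [∅, ∅, 219, 445, 905, 821, 923, ∅, ∅, 757, ∅, ∅, ∅, ∅, ∅, 678, 491]

2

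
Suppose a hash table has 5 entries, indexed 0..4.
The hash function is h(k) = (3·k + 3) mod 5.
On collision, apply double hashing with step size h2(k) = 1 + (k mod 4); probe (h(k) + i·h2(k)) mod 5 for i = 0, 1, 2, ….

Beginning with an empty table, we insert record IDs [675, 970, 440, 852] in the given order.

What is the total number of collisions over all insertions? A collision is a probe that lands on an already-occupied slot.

675 hashes to 3; slot 3 is free → place at 3.
970 hashes to 3, h2=3; 3 taken → place at 1.
440 hashes to 3, h2=1; 3 taken → place at 4.
852 hashes to 4, h2=1; 4 taken → place at 0.
Table: [852, 970, ∅, 675, 440]

3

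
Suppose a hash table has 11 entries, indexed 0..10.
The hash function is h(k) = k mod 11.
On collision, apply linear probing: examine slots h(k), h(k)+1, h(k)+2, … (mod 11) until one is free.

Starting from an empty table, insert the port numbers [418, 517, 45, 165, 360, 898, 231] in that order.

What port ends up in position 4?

231

Insert 418: h=0, slot 0 empty → index 0.
Insert 517: h=0, slot 0 occupied → index 1.
Insert 45: h=1, slot 1 occupied → index 2.
Insert 165: h=0, slots 0,1,2 occupied → index 3.
Insert 360: h=8, slot 8 empty → index 8.
Insert 898: h=7, slot 7 empty → index 7.
Insert 231: h=0, slots 0,1,2,3 occupied → index 4.
Table: [418, 517, 45, 165, 231, _, _, 898, 360, _, _]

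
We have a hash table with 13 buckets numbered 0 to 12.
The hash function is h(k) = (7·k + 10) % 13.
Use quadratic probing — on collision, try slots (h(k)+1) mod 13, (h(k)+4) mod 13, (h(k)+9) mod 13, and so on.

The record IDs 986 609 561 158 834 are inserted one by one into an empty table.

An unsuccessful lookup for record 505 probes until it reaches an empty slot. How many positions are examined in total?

3

Insert 986: h=9, slot 9 empty → index 9.
Insert 609: h=9, slot 9 occupied → index 10.
Insert 561: h=11, slot 11 empty → index 11.
Insert 158: h=11, slot 11 occupied → index 12.
Insert 834: h=11, slots 11,12 occupied → index 2.
Table: [∅, ∅, 834, ∅, ∅, ∅, ∅, ∅, ∅, 986, 609, 561, 158]
Lookup 505: h=9, probe 9,10,0 → slot 0 empty, not found.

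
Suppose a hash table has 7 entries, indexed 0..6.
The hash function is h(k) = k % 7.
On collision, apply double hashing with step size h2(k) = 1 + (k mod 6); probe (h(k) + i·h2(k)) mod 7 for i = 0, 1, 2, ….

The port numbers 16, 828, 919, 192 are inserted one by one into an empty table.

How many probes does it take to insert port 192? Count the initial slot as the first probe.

16: h=2 => slot 2
828: h=2, h2=1, probe 2,3 => slot 3
919: h=2, h2=2, probe 2,4 => slot 4
192: h=3, h2=1, probe 3,4,5 => slot 5
Table: [—, —, 16, 828, 919, 192, —]

3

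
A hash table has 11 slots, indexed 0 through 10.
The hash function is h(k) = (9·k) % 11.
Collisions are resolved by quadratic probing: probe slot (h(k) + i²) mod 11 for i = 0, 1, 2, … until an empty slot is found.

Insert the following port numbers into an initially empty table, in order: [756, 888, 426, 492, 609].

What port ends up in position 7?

888

Insert 756: h=6, slot 6 empty => index 6.
Insert 888: h=6, slot 6 occupied => index 7.
Insert 426: h=6, slots 6,7 occupied => index 10.
Insert 492: h=6, slots 6,7,10 occupied => index 4.
Insert 609: h=3, slot 3 empty => index 3.
Table: [., ., ., 609, 492, ., 756, 888, ., ., 426]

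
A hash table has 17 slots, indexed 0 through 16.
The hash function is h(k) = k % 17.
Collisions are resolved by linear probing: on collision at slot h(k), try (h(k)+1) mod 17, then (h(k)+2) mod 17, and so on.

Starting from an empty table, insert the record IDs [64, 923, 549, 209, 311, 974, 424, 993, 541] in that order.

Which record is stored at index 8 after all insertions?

311

64 hashes to 13; slot 13 is free => place at 13.
923 hashes to 5; slot 5 is free => place at 5.
549 hashes to 5; 5 taken => place at 6.
209 hashes to 5; 5,6 taken => place at 7.
311 hashes to 5; 5,6,7 taken => place at 8.
974 hashes to 5; 5,6,7,8 taken => place at 9.
424 hashes to 16; slot 16 is free => place at 16.
993 hashes to 7; 7,8,9 taken => place at 10.
541 hashes to 14; slot 14 is free => place at 14.
Table: [_, _, _, _, _, 923, 549, 209, 311, 974, 993, _, _, 64, 541, _, 424]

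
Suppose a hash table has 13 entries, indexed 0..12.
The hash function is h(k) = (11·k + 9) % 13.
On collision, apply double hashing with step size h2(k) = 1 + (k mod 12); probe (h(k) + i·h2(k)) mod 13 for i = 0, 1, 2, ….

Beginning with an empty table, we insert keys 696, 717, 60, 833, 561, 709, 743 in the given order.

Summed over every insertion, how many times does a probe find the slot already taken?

696 hashes to 8; slot 8 is free -> place at 8.
717 hashes to 5; slot 5 is free -> place at 5.
60 hashes to 6; slot 6 is free -> place at 6.
833 hashes to 7; slot 7 is free -> place at 7.
561 hashes to 5, h2=10; 5 taken -> place at 2.
709 hashes to 8, h2=2; 8 taken -> place at 10.
743 hashes to 5, h2=12; 5 taken -> place at 4.
Table: [-, -, 561, -, 743, 717, 60, 833, 696, -, 709, -, -]

3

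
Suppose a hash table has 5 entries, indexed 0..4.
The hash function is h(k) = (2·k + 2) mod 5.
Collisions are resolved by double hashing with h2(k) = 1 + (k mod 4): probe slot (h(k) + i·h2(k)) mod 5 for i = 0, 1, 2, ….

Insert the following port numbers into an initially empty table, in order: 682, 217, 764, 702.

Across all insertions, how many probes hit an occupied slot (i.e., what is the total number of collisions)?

Insert 682: h=1, slot 1 empty → index 1.
Insert 217: h=1, h2=2, slot 1 occupied → index 3.
Insert 764: h=0, slot 0 empty → index 0.
Insert 702: h=1, h2=3, slot 1 occupied → index 4.
Table: [764, 682, _, 217, 702]

2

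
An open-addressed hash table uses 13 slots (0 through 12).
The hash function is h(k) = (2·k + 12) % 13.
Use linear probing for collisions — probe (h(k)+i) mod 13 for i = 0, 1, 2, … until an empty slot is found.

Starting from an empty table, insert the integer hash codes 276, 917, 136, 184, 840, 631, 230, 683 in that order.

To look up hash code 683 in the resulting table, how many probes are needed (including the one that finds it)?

7

276 hashes to 5; slot 5 is free => place at 5.
917 hashes to 0; slot 0 is free => place at 0.
136 hashes to 11; slot 11 is free => place at 11.
184 hashes to 3; slot 3 is free => place at 3.
840 hashes to 2; slot 2 is free => place at 2.
631 hashes to 0; 0 taken => place at 1.
230 hashes to 4; slot 4 is free => place at 4.
683 hashes to 0; 0,1,2,3,4,5 taken => place at 6.
Table: [917, 631, 840, 184, 230, 276, 683, ∅, ∅, ∅, ∅, 136, ∅]
Lookup 683: h=0, probe 0,1,2,3,4,5,6 → found at 6.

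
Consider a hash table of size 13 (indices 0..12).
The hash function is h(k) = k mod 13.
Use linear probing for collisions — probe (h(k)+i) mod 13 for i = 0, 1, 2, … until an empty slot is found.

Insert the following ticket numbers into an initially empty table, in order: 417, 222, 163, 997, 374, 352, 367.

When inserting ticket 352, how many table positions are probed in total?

3

Insert 417: h=1, slot 1 empty => index 1.
Insert 222: h=1, slot 1 occupied => index 2.
Insert 163: h=7, slot 7 empty => index 7.
Insert 997: h=9, slot 9 empty => index 9.
Insert 374: h=10, slot 10 empty => index 10.
Insert 352: h=1, slots 1,2 occupied => index 3.
Insert 367: h=3, slot 3 occupied => index 4.
Table: [-, 417, 222, 352, 367, -, -, 163, -, 997, 374, -, -]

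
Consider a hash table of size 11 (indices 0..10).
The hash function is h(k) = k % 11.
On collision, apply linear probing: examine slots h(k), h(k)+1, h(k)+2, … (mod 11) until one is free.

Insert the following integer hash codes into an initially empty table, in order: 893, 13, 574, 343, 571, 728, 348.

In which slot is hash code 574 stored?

893: h=2 => slot 2
13: h=2, probe 2,3 => slot 3
574: h=2, probe 2,3,4 => slot 4
343: h=2, probe 2,3,4,5 => slot 5
571: h=10 => slot 10
728: h=2, probe 2,3,4,5,6 => slot 6
348: h=7 => slot 7
Table: [∅, ∅, 893, 13, 574, 343, 728, 348, ∅, ∅, 571]

4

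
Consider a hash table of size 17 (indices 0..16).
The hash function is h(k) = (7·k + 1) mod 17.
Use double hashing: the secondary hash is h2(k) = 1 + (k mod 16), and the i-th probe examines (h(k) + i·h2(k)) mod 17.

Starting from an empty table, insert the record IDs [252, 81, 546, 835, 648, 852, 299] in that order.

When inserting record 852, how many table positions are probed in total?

252 hashes to 14; slot 14 is free -> place at 14.
81 hashes to 7; slot 7 is free -> place at 7.
546 hashes to 15; slot 15 is free -> place at 15.
835 hashes to 15, h2=4; 15 taken -> place at 2.
648 hashes to 15, h2=9; 15,7 taken -> place at 16.
852 hashes to 15, h2=5; 15 taken -> place at 3.
299 hashes to 3, h2=12; 3,15 taken -> place at 10.
Table: [-, -, 835, 852, -, -, -, 81, -, -, 299, -, -, -, 252, 546, 648]

2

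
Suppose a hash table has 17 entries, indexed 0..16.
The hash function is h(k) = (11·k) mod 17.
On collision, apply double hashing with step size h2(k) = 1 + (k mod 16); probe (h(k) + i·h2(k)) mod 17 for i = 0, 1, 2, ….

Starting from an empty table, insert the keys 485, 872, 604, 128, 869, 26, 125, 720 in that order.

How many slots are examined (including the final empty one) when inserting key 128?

2

485 hashes to 14; slot 14 is free → place at 14.
872 hashes to 4; slot 4 is free → place at 4.
604 hashes to 14, h2=13; 14 taken → place at 10.
128 hashes to 14, h2=1; 14 taken → place at 15.
869 hashes to 5; slot 5 is free → place at 5.
26 hashes to 14, h2=11; 14 taken → place at 8.
125 hashes to 15, h2=14; 15 taken → place at 12.
720 hashes to 15, h2=1; 15 taken → place at 16.
Table: [_, _, _, _, 872, 869, _, _, 26, _, 604, _, 125, _, 485, 128, 720]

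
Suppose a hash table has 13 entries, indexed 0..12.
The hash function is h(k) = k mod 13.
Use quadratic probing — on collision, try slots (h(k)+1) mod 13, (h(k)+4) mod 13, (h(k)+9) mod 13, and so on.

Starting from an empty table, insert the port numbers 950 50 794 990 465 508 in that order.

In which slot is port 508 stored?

5

Insert 950: h=1, slot 1 empty → index 1.
Insert 50: h=11, slot 11 empty → index 11.
Insert 794: h=1, slot 1 occupied → index 2.
Insert 990: h=2, slot 2 occupied → index 3.
Insert 465: h=10, slot 10 empty → index 10.
Insert 508: h=1, slots 1,2 occupied → index 5.
Table: [., 950, 794, 990, ., 508, ., ., ., ., 465, 50, .]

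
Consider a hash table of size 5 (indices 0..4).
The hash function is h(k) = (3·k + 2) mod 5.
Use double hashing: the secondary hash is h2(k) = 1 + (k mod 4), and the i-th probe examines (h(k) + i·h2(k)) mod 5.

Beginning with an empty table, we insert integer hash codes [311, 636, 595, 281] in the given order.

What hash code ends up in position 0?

311: h=0 -> slot 0
636: h=0, h2=1, probe 0,1 -> slot 1
595: h=2 -> slot 2
281: h=0, h2=2, probe 0,2,4 -> slot 4
Table: [311, 636, 595, —, 281]

311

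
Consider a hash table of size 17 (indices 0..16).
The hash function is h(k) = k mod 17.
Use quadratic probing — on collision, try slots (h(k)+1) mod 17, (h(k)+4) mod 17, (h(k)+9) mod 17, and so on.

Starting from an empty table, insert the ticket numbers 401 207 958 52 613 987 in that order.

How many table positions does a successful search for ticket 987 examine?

401 hashes to 10; slot 10 is free => place at 10.
207 hashes to 3; slot 3 is free => place at 3.
958 hashes to 6; slot 6 is free => place at 6.
52 hashes to 1; slot 1 is free => place at 1.
613 hashes to 1; 1 taken => place at 2.
987 hashes to 1; 1,2 taken => place at 5.
Table: [_, 52, 613, 207, _, 987, 958, _, _, _, 401, _, _, _, _, _, _]
Lookup 987: h=1, probe 1,2,5 → found at 5.

3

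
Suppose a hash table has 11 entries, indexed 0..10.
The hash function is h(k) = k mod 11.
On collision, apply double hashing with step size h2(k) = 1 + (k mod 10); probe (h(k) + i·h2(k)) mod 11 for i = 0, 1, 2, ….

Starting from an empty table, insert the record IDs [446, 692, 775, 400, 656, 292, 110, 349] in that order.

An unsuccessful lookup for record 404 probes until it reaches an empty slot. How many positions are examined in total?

446 hashes to 6; slot 6 is free => place at 6.
692 hashes to 10; slot 10 is free => place at 10.
775 hashes to 5; slot 5 is free => place at 5.
400 hashes to 4; slot 4 is free => place at 4.
656 hashes to 7; slot 7 is free => place at 7.
292 hashes to 6, h2=3; 6 taken => place at 9.
110 hashes to 0; slot 0 is free => place at 0.
349 hashes to 8; slot 8 is free => place at 8.
Table: [110, ., ., ., 400, 775, 446, 656, 349, 292, 692]
Lookup 404: h=8, h2=5, probe 8,2 → slot 2 empty, not found.

2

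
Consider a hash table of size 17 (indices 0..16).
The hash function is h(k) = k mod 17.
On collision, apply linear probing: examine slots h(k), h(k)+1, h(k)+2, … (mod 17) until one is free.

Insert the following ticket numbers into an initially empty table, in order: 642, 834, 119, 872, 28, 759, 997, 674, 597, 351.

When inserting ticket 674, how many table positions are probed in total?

642 hashes to 13; slot 13 is free => place at 13.
834 hashes to 1; slot 1 is free => place at 1.
119 hashes to 0; slot 0 is free => place at 0.
872 hashes to 5; slot 5 is free => place at 5.
28 hashes to 11; slot 11 is free => place at 11.
759 hashes to 11; 11 taken => place at 12.
997 hashes to 11; 11,12,13 taken => place at 14.
674 hashes to 11; 11,12,13,14 taken => place at 15.
597 hashes to 2; slot 2 is free => place at 2.
351 hashes to 11; 11,12,13,14,15 taken => place at 16.
Table: [119, 834, 597, ., ., 872, ., ., ., ., ., 28, 759, 642, 997, 674, 351]

5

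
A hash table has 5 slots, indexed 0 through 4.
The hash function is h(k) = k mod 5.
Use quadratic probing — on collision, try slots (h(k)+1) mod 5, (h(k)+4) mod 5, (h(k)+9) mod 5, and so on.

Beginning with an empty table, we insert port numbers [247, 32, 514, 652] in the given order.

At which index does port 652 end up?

247: h=2 → slot 2
32: h=2, probe 2,3 → slot 3
514: h=4 → slot 4
652: h=2, probe 2,3,1 → slot 1
Table: [—, 652, 247, 32, 514]

1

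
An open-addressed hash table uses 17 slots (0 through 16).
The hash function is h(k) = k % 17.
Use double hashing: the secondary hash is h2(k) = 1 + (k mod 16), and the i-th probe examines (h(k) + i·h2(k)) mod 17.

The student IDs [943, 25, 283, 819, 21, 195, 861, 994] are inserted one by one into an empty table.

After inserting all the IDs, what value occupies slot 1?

943 hashes to 8; slot 8 is free -> place at 8.
25 hashes to 8, h2=10; 8 taken -> place at 1.
283 hashes to 11; slot 11 is free -> place at 11.
819 hashes to 3; slot 3 is free -> place at 3.
21 hashes to 4; slot 4 is free -> place at 4.
195 hashes to 8, h2=4; 8 taken -> place at 12.
861 hashes to 11, h2=14; 11,8 taken -> place at 5.
994 hashes to 8, h2=3; 8,11 taken -> place at 14.
Table: [., 25, ., 819, 21, 861, ., ., 943, ., ., 283, 195, ., 994, ., .]

25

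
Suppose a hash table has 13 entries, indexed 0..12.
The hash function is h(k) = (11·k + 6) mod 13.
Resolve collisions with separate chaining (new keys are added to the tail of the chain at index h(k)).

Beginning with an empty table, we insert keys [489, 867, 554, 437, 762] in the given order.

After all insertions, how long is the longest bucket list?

4

Insert 489: h=3, bucket 3 empty -> new chain.
Insert 867: h=1, bucket 1 empty -> new chain.
Insert 554: h=3, bucket 3 nonempty -> append to chain.
Insert 437: h=3, bucket 3 nonempty -> append to chain.
Insert 762: h=3, bucket 3 nonempty -> append to chain.
Final buckets:
0: _
1: 867
2: _
3: 489 -> 554 -> 437 -> 762
4: _
5: _
6: _
7: _
8: _
9: _
10: _
11: _
12: _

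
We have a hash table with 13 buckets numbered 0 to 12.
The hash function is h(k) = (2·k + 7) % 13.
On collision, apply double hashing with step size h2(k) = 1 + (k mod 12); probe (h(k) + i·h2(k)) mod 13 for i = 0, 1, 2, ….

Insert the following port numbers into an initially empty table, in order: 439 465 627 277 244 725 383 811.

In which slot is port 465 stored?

11

Insert 439: h=1, slot 1 empty => index 1.
Insert 465: h=1, h2=10, slot 1 occupied => index 11.
Insert 627: h=0, slot 0 empty => index 0.
Insert 277: h=2, slot 2 empty => index 2.
Insert 244: h=1, h2=5, slot 1 occupied => index 6.
Insert 725: h=1, h2=6, slot 1 occupied => index 7.
Insert 383: h=6, h2=12, slot 6 occupied => index 5.
Insert 811: h=4, slot 4 empty => index 4.
Table: [627, 439, 277, —, 811, 383, 244, 725, —, —, —, 465, —]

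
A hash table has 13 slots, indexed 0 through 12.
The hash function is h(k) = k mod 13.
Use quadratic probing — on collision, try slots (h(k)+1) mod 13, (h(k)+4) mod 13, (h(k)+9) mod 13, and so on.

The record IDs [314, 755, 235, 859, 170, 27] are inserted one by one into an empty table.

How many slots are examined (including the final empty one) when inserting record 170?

5

314: h=2 -> slot 2
755: h=1 -> slot 1
235: h=1, probe 1,2,5 -> slot 5
859: h=1, probe 1,2,5,10 -> slot 10
170: h=1, probe 1,2,5,10,4 -> slot 4
27: h=1, probe 1,2,5,10,4,0 -> slot 0
Table: [27, 755, 314, -, 170, 235, -, -, -, -, 859, -, -]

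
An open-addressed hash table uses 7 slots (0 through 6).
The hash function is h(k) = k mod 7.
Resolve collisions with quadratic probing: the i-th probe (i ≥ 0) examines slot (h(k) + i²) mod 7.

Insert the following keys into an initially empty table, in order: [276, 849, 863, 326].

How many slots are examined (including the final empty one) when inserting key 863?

3

Insert 276: h=3, slot 3 empty => index 3.
Insert 849: h=2, slot 2 empty => index 2.
Insert 863: h=2, slots 2,3 occupied => index 6.
Insert 326: h=4, slot 4 empty => index 4.
Table: [—, —, 849, 276, 326, —, 863]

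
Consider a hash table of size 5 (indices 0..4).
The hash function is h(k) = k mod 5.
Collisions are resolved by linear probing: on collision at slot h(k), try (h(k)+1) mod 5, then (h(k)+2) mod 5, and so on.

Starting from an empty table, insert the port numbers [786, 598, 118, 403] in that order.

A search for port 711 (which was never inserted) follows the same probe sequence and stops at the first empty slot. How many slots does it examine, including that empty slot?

2

Insert 786: h=1, slot 1 empty => index 1.
Insert 598: h=3, slot 3 empty => index 3.
Insert 118: h=3, slot 3 occupied => index 4.
Insert 403: h=3, slots 3,4 occupied => index 0.
Table: [403, 786, —, 598, 118]
Lookup 711: h=1, probe 1,2 → slot 2 empty, not found.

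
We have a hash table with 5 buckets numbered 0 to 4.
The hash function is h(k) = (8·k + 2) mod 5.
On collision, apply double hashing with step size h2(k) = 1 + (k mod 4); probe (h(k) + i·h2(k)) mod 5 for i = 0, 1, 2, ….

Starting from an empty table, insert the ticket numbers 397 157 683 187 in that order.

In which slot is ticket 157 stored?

Insert 397: h=3, slot 3 empty → index 3.
Insert 157: h=3, h2=2, slot 3 occupied → index 0.
Insert 683: h=1, slot 1 empty → index 1.
Insert 187: h=3, h2=4, slot 3 occupied → index 2.
Table: [157, 683, 187, 397, .]

0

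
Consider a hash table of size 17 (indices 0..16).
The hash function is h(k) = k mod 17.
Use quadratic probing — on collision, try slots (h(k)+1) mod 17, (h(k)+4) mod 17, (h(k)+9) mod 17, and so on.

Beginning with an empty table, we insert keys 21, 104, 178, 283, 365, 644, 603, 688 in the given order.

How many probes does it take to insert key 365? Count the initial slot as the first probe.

2

21 hashes to 4; slot 4 is free → place at 4.
104 hashes to 2; slot 2 is free → place at 2.
178 hashes to 8; slot 8 is free → place at 8.
283 hashes to 11; slot 11 is free → place at 11.
365 hashes to 8; 8 taken → place at 9.
644 hashes to 15; slot 15 is free → place at 15.
603 hashes to 8; 8,9 taken → place at 12.
688 hashes to 8; 8,9,12 taken → place at 0.
Table: [688, -, 104, -, 21, -, -, -, 178, 365, -, 283, 603, -, -, 644, -]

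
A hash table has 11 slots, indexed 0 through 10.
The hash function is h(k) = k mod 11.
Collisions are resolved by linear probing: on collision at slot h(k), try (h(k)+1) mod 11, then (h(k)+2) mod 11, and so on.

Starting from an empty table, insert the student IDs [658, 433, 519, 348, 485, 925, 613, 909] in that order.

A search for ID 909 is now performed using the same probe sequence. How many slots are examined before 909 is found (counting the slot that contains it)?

4

Insert 658: h=9, slot 9 empty → index 9.
Insert 433: h=4, slot 4 empty → index 4.
Insert 519: h=2, slot 2 empty → index 2.
Insert 348: h=7, slot 7 empty → index 7.
Insert 485: h=1, slot 1 empty → index 1.
Insert 925: h=1, slots 1,2 occupied → index 3.
Insert 613: h=8, slot 8 empty → index 8.
Insert 909: h=7, slots 7,8,9 occupied → index 10.
Table: [_, 485, 519, 925, 433, _, _, 348, 613, 658, 909]
Lookup 909: h=7, probe 7,8,9,10 → found at 10.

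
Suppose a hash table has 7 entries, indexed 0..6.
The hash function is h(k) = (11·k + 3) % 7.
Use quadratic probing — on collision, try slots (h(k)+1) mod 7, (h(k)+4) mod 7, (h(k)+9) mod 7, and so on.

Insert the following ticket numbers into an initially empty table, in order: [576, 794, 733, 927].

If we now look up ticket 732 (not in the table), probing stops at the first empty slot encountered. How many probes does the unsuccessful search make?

576: h=4 → slot 4
794: h=1 → slot 1
733: h=2 → slot 2
927: h=1, probe 1,2,5 → slot 5
Table: [_, 794, 733, _, 576, 927, _]
Lookup 732: h=5, probe 5,6 → slot 6 empty, not found.

2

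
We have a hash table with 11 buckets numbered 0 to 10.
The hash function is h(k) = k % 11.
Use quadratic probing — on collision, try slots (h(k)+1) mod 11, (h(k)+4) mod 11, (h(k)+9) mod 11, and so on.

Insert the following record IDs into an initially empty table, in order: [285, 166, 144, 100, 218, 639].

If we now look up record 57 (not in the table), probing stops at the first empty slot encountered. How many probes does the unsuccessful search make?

285: h=10 → slot 10
166: h=1 → slot 1
144: h=1, probe 1,2 → slot 2
100: h=1, probe 1,2,5 → slot 5
218: h=9 → slot 9
639: h=1, probe 1,2,5,10,6 → slot 6
Table: [., 166, 144, ., ., 100, 639, ., ., 218, 285]
Lookup 57: h=2, probe 2,3 → slot 3 empty, not found.

2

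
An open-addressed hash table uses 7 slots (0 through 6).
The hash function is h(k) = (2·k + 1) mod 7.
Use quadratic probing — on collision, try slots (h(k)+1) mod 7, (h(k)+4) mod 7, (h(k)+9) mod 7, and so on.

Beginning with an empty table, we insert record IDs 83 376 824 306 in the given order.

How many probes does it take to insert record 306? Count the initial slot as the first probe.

3

Insert 83: h=6, slot 6 empty → index 6.
Insert 376: h=4, slot 4 empty → index 4.
Insert 824: h=4, slot 4 occupied → index 5.
Insert 306: h=4, slots 4,5 occupied → index 1.
Table: [—, 306, —, —, 376, 824, 83]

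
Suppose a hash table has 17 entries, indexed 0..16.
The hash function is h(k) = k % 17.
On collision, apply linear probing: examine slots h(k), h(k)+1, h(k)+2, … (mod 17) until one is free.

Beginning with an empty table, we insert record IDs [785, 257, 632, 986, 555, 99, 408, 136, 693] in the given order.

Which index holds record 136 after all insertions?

785 hashes to 3; slot 3 is free -> place at 3.
257 hashes to 2; slot 2 is free -> place at 2.
632 hashes to 3; 3 taken -> place at 4.
986 hashes to 0; slot 0 is free -> place at 0.
555 hashes to 11; slot 11 is free -> place at 11.
99 hashes to 14; slot 14 is free -> place at 14.
408 hashes to 0; 0 taken -> place at 1.
136 hashes to 0; 0,1,2,3,4 taken -> place at 5.
693 hashes to 13; slot 13 is free -> place at 13.
Table: [986, 408, 257, 785, 632, 136, —, —, —, —, —, 555, —, 693, 99, —, —]

5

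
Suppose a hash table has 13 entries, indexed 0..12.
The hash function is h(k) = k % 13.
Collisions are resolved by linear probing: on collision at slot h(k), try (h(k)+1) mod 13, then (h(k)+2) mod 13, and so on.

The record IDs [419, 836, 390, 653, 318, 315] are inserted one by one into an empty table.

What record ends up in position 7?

315

Insert 419: h=3, slot 3 empty => index 3.
Insert 836: h=4, slot 4 empty => index 4.
Insert 390: h=0, slot 0 empty => index 0.
Insert 653: h=3, slots 3,4 occupied => index 5.
Insert 318: h=6, slot 6 empty => index 6.
Insert 315: h=3, slots 3,4,5,6 occupied => index 7.
Table: [390, _, _, 419, 836, 653, 318, 315, _, _, _, _, _]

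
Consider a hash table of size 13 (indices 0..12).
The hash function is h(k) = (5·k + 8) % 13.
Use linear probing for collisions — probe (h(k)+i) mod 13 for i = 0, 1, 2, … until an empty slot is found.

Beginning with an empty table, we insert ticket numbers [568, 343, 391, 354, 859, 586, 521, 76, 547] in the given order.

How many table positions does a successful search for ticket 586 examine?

4

568 hashes to 1; slot 1 is free => place at 1.
343 hashes to 7; slot 7 is free => place at 7.
391 hashes to 0; slot 0 is free => place at 0.
354 hashes to 10; slot 10 is free => place at 10.
859 hashes to 0; 0,1 taken => place at 2.
586 hashes to 0; 0,1,2 taken => place at 3.
521 hashes to 0; 0,1,2,3 taken => place at 4.
76 hashes to 11; slot 11 is free => place at 11.
547 hashes to 0; 0,1,2,3,4 taken => place at 5.
Table: [391, 568, 859, 586, 521, 547, ., 343, ., ., 354, 76, .]
Lookup 586: h=0, probe 0,1,2,3 → found at 3.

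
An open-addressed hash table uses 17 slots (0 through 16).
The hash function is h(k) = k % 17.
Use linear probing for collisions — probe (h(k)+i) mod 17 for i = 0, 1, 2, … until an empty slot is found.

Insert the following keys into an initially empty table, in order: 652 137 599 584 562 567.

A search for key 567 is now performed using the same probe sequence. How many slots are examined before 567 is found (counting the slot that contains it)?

3

Insert 652: h=6, slot 6 empty => index 6.
Insert 137: h=1, slot 1 empty => index 1.
Insert 599: h=4, slot 4 empty => index 4.
Insert 584: h=6, slot 6 occupied => index 7.
Insert 562: h=1, slot 1 occupied => index 2.
Insert 567: h=6, slots 6,7 occupied => index 8.
Table: [., 137, 562, ., 599, ., 652, 584, 567, ., ., ., ., ., ., ., .]
Lookup 567: h=6, probe 6,7,8 → found at 8.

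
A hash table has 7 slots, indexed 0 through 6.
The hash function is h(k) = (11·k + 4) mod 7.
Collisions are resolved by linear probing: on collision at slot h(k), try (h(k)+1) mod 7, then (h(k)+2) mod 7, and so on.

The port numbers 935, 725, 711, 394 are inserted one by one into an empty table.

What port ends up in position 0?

725

Insert 935: h=6, slot 6 empty => index 6.
Insert 725: h=6, slot 6 occupied => index 0.
Insert 711: h=6, slots 6,0 occupied => index 1.
Insert 394: h=5, slot 5 empty => index 5.
Table: [725, 711, _, _, _, 394, 935]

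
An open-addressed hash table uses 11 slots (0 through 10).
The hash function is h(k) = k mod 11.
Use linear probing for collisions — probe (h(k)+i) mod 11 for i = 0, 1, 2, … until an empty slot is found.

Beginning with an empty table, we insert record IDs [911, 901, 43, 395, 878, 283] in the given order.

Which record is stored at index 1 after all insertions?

911: h=9 -> slot 9
901: h=10 -> slot 10
43: h=10, probe 10,0 -> slot 0
395: h=10, probe 10,0,1 -> slot 1
878: h=9, probe 9,10,0,1,2 -> slot 2
283: h=8 -> slot 8
Table: [43, 395, 878, -, -, -, -, -, 283, 911, 901]

395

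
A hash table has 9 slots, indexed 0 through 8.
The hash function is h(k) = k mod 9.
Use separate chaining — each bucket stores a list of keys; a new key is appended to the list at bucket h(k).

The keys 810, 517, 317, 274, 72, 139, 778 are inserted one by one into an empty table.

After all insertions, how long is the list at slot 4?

810 → bucket 0
517 → bucket 4
317 → bucket 2
274 → bucket 4 (collision)
72 → bucket 0 (collision)
139 → bucket 4 (collision)
778 → bucket 4 (collision)
Final buckets:
0: 810 -> 72
1: -
2: 317
3: -
4: 517 -> 274 -> 139 -> 778
5: -
6: -
7: -
8: -

4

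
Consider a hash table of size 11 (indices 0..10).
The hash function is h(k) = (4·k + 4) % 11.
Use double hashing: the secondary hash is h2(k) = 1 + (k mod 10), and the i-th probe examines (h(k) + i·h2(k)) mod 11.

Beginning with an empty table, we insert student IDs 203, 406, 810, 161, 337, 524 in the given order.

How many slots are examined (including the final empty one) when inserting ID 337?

203 hashes to 2; slot 2 is free => place at 2.
406 hashes to 0; slot 0 is free => place at 0.
810 hashes to 10; slot 10 is free => place at 10.
161 hashes to 10, h2=2; 10 taken => place at 1.
337 hashes to 10, h2=8; 10 taken => place at 7.
524 hashes to 10, h2=5; 10 taken => place at 4.
Table: [406, 161, 203, _, 524, _, _, 337, _, _, 810]

2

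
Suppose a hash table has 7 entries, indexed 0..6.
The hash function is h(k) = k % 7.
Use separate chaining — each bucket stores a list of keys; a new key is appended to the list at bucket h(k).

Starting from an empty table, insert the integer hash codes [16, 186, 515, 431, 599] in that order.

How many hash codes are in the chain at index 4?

4

16 -> bucket 2
186 -> bucket 4
515 -> bucket 4 (collision)
431 -> bucket 4 (collision)
599 -> bucket 4 (collision)
Final buckets:
0: _
1: _
2: 16
3: _
4: 186 -> 515 -> 431 -> 599
5: _
6: _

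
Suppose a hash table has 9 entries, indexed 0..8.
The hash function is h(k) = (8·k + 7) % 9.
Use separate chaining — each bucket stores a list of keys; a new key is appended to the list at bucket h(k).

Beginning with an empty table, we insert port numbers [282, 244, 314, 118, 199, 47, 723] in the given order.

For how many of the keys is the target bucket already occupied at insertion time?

3

282 → bucket 4
244 → bucket 6
314 → bucket 8
118 → bucket 6 (collision)
199 → bucket 6 (collision)
47 → bucket 5
723 → bucket 4 (collision)
Final buckets:
0: _
1: _
2: _
3: _
4: 282 -> 723
5: 47
6: 244 -> 118 -> 199
7: _
8: 314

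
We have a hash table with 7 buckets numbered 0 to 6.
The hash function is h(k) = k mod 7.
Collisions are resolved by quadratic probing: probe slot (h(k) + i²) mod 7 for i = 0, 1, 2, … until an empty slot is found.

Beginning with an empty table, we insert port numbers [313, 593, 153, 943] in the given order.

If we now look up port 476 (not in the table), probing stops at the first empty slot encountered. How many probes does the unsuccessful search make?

2

Insert 313: h=5, slot 5 empty → index 5.
Insert 593: h=5, slot 5 occupied → index 6.
Insert 153: h=6, slot 6 occupied → index 0.
Insert 943: h=5, slots 5,6 occupied → index 2.
Table: [153, _, 943, _, _, 313, 593]
Lookup 476: h=0, probe 0,1 → slot 1 empty, not found.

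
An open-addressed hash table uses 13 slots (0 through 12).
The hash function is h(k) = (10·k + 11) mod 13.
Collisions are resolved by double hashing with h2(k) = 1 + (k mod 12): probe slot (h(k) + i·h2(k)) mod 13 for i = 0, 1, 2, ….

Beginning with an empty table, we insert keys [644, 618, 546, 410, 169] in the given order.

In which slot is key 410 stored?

6

644 hashes to 3; slot 3 is free -> place at 3.
618 hashes to 3, h2=7; 3 taken -> place at 10.
546 hashes to 11; slot 11 is free -> place at 11.
410 hashes to 3, h2=3; 3 taken -> place at 6.
169 hashes to 11, h2=2; 11 taken -> place at 0.
Table: [169, ∅, ∅, 644, ∅, ∅, 410, ∅, ∅, ∅, 618, 546, ∅]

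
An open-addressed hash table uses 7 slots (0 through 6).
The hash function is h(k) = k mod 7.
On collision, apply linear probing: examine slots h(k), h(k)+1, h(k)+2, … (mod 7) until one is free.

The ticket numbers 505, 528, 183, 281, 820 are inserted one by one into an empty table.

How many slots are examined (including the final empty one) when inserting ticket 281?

4

505: h=1 → slot 1
528: h=3 → slot 3
183: h=1, probe 1,2 → slot 2
281: h=1, probe 1,2,3,4 → slot 4
820: h=1, probe 1,2,3,4,5 → slot 5
Table: [., 505, 183, 528, 281, 820, .]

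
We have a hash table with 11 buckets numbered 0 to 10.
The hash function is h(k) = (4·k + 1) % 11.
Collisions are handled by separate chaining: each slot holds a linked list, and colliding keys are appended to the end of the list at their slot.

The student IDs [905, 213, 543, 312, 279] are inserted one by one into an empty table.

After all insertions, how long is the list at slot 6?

4

905 → bucket 2
213 → bucket 6
543 → bucket 6 (collision)
312 → bucket 6 (collision)
279 → bucket 6 (collision)
Final buckets:
0: —
1: —
2: 905
3: —
4: —
5: —
6: 213 -> 543 -> 312 -> 279
7: —
8: —
9: —
10: —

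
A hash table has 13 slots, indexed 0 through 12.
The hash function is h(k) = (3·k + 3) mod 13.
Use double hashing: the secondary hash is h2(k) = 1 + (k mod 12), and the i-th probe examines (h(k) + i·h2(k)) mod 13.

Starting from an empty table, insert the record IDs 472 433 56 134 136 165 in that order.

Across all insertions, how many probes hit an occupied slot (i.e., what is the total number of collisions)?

4

472: h=2 → slot 2
433: h=2, h2=2, probe 2,4 → slot 4
56: h=2, h2=9, probe 2,11 → slot 11
134: h=2, h2=3, probe 2,5 → slot 5
136: h=8 → slot 8
165: h=4, h2=10, probe 4,1 → slot 1
Table: [-, 165, 472, -, 433, 134, -, -, 136, -, -, 56, -]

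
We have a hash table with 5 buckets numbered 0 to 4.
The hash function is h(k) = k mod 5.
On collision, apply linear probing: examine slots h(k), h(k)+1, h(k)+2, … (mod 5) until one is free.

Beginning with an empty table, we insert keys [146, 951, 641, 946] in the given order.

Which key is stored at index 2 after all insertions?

146: h=1 -> slot 1
951: h=1, probe 1,2 -> slot 2
641: h=1, probe 1,2,3 -> slot 3
946: h=1, probe 1,2,3,4 -> slot 4
Table: [., 146, 951, 641, 946]

951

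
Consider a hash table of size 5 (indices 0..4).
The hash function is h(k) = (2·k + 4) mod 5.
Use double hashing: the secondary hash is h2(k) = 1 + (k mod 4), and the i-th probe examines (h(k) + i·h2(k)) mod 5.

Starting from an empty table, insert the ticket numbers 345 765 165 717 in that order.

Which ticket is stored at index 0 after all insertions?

345: h=4 -> slot 4
765: h=4, h2=2, probe 4,1 -> slot 1
165: h=4, h2=2, probe 4,1,3 -> slot 3
717: h=3, h2=2, probe 3,0 -> slot 0
Table: [717, 765, -, 165, 345]

717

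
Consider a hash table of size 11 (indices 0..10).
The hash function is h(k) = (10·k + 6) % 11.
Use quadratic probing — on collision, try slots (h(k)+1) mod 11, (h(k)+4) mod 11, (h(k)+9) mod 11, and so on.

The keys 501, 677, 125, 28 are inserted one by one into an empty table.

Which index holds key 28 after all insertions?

4

Insert 501: h=0, slot 0 empty => index 0.
Insert 677: h=0, slot 0 occupied => index 1.
Insert 125: h=2, slot 2 empty => index 2.
Insert 28: h=0, slots 0,1 occupied => index 4.
Table: [501, 677, 125, —, 28, —, —, —, —, —, —]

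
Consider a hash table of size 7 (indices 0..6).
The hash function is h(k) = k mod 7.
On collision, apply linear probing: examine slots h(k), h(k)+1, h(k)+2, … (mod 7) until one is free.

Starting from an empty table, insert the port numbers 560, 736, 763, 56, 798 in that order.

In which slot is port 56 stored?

3

560 hashes to 0; slot 0 is free => place at 0.
736 hashes to 1; slot 1 is free => place at 1.
763 hashes to 0; 0,1 taken => place at 2.
56 hashes to 0; 0,1,2 taken => place at 3.
798 hashes to 0; 0,1,2,3 taken => place at 4.
Table: [560, 736, 763, 56, 798, —, —]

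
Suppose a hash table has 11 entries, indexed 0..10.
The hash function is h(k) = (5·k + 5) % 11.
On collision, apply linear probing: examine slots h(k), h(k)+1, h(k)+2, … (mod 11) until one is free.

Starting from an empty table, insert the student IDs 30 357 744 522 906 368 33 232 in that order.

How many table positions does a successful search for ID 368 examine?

30: h=1 -> slot 1
357: h=8 -> slot 8
744: h=7 -> slot 7
522: h=8, probe 8,9 -> slot 9
906: h=3 -> slot 3
368: h=8, probe 8,9,10 -> slot 10
33: h=5 -> slot 5
232: h=10, probe 10,0 -> slot 0
Table: [232, 30, ., 906, ., 33, ., 744, 357, 522, 368]
Lookup 368: h=8, probe 8,9,10 → found at 10.

3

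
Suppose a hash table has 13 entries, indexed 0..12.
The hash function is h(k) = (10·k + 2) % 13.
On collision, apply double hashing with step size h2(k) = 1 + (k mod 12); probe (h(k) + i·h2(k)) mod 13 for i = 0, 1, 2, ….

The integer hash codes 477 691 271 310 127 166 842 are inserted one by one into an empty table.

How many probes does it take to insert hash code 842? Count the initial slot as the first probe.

3

Insert 477: h=1, slot 1 empty → index 1.
Insert 691: h=9, slot 9 empty → index 9.
Insert 271: h=8, slot 8 empty → index 8.
Insert 310: h=8, h2=11, slot 8 occupied → index 6.
Insert 127: h=11, slot 11 empty → index 11.
Insert 166: h=11, h2=11, slots 11,9 occupied → index 7.
Insert 842: h=11, h2=3, slots 11,1 occupied → index 4.
Table: [—, 477, —, —, 842, —, 310, 166, 271, 691, —, 127, —]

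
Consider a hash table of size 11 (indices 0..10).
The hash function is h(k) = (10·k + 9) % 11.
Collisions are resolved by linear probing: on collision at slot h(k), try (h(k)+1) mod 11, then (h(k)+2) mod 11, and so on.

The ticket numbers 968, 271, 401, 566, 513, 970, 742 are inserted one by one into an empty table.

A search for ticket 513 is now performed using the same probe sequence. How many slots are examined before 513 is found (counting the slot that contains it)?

2

Insert 968: h=9, slot 9 empty => index 9.
Insert 271: h=2, slot 2 empty => index 2.
Insert 401: h=4, slot 4 empty => index 4.
Insert 566: h=4, slot 4 occupied => index 5.
Insert 513: h=2, slot 2 occupied => index 3.
Insert 970: h=7, slot 7 empty => index 7.
Insert 742: h=4, slots 4,5 occupied => index 6.
Table: [∅, ∅, 271, 513, 401, 566, 742, 970, ∅, 968, ∅]
Lookup 513: h=2, probe 2,3 → found at 3.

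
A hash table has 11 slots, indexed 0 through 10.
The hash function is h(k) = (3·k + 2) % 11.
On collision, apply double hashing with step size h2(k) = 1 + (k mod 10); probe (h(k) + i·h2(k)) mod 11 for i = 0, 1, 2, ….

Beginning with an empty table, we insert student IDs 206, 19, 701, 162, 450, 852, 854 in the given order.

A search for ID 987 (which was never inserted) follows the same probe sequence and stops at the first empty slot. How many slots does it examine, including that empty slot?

6

Insert 206: h=4, slot 4 empty => index 4.
Insert 19: h=4, h2=10, slot 4 occupied => index 3.
Insert 701: h=4, h2=2, slot 4 occupied => index 6.
Insert 162: h=4, h2=3, slot 4 occupied => index 7.
Insert 450: h=10, slot 10 empty => index 10.
Insert 852: h=6, h2=3, slot 6 occupied => index 9.
Insert 854: h=1, slot 1 empty => index 1.
Table: [—, 854, —, 19, 206, —, 701, 162, —, 852, 450]
Lookup 987: h=4, h2=8, probe 4,1,9,6,3,0 → slot 0 empty, not found.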